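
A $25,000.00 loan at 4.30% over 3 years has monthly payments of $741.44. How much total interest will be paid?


Total paid over the life of the loan = PMT × n.
Total paid = $741.44 × 36 = $26,691.84
Total interest = total paid − principal = $26,691.84 − $25,000.00 = $1,691.84

Total interest = (PMT × n) - PV = $1,691.84


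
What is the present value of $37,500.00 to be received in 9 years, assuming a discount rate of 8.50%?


Present value formula: PV = FV / (1 + r)^t
PV = $37,500.00 / (1 + 0.085)^9
PV = $37,500.00 / 2.083856
PV = $17,995.49

PV = FV / (1 + r)^t = $17,995.49


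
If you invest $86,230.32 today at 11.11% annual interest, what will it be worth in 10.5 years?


Future value formula: FV = PV × (1 + r)^t
FV = $86,230.32 × (1 + 0.1111)^10.5
FV = $86,230.32 × 3.0227905
FV = $260,656.19

FV = PV × (1 + r)^t = $260,656.19


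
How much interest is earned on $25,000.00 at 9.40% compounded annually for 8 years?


Compound interest earned = final amount − principal.
A = P(1 + r/n)^(nt) = $25,000.00 × (1 + 0.094/1)^(1 × 8) = $51,295.42
Interest = A − P = $51,295.42 − $25,000.00 = $26,295.42

Interest = A - P = $26,295.42


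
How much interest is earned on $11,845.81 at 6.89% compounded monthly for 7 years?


Compound interest earned = final amount − principal.
A = P(1 + r/n)^(nt) = $11,845.81 × (1 + 0.0689/12)^(12 × 7) = $19,161.34
Interest = A − P = $19,161.34 − $11,845.81 = $7,315.53

Interest = A - P = $7,315.53


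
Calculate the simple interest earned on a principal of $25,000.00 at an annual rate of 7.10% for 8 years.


Simple interest formula: I = P × r × t
I = $25,000.00 × 0.071 × 8
I = $14,200.00

I = P × r × t = $14,200.00


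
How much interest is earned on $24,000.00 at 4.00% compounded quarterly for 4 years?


Compound interest earned = final amount − principal.
A = P(1 + r/n)^(nt) = $24,000.00 × (1 + 0.04/4)^(4 × 4) = $28,141.89
Interest = A − P = $28,141.89 − $24,000.00 = $4,141.89

Interest = A - P = $4,141.89


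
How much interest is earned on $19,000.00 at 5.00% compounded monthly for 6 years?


Compound interest earned = final amount − principal.
A = P(1 + r/n)^(nt) = $19,000.00 × (1 + 0.05/12)^(12 × 6) = $25,631.34
Interest = A − P = $25,631.34 − $19,000.00 = $6,631.34

Interest = A - P = $6,631.34


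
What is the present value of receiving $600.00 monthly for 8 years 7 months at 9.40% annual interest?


Present value of an ordinary annuity: PV = PMT × (1 − (1 + r)^(−n)) / r
Monthly rate r = 0.094/12 ≈ 0.00783333, n = 103
PV = $600.00 × (1 − (1 + 0.094/12)^(−103)) / (0.094/12)
PV = $600.00 × 70.509682
PV = $42,305.81

PV = PMT × (1-(1+r)^(-n))/r = $42,305.81


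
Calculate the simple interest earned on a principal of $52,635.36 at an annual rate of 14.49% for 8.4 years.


Simple interest formula: I = P × r × t
I = $52,635.36 × 0.1449 × 8.4
I = $64,065.65

I = P × r × t = $64,065.65


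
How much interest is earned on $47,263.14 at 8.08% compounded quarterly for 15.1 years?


Compound interest earned = final amount − principal.
A = P(1 + r/n)^(nt) = $47,263.14 × (1 + 0.0808/4)^(4 × 15.1) = $158,166.99
Interest = A − P = $158,166.99 − $47,263.14 = $110,903.85

Interest = A - P = $110,903.85


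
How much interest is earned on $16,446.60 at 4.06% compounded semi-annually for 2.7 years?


Compound interest earned = final amount − principal.
A = P(1 + r/n)^(nt) = $16,446.60 × (1 + 0.0406/2)^(2 × 2.7) = $18,331.87
Interest = A − P = $18,331.87 − $16,446.60 = $1,885.27

Interest = A - P = $1,885.27


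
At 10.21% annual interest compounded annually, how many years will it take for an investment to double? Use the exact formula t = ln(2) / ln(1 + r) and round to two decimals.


Doubling condition: (1 + r)^t = 2
Take ln of both sides: t × ln(1 + r) = ln(2)
t = ln(2) / ln(1 + r)
t = 0.693147 / 0.097217
t = 7.13

t = ln(2) / ln(1 + r) = 7.13 years


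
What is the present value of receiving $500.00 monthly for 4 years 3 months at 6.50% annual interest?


Present value of an ordinary annuity: PV = PMT × (1 − (1 + r)^(−n)) / r
Monthly rate r = 0.065/12 ≈ 0.00541667, n = 51
PV = $500.00 × (1 − (1 + 0.065/12)^(−51)) / (0.065/12)
PV = $500.00 × 44.457414
PV = $22,228.71

PV = PMT × (1-(1+r)^(-n))/r = $22,228.71


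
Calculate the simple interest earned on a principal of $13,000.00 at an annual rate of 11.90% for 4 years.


Simple interest formula: I = P × r × t
I = $13,000.00 × 0.119 × 4
I = $6,188.00

I = P × r × t = $6,188.00


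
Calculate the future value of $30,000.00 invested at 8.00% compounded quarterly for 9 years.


Compound interest formula: A = P(1 + r/n)^(nt)
A = $30,000.00 × (1 + 0.08/4)^(4 × 9)
Growth factor: (1 + 0.08/4)^36 = 2.0398873
A = $30,000.00 × 2.0398873
A = $61,196.62

A = P(1 + r/n)^(nt) = $61,196.62


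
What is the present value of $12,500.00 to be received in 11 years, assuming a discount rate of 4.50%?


Present value formula: PV = FV / (1 + r)^t
PV = $12,500.00 / (1 + 0.045)^11
PV = $12,500.00 / 1.622853
PV = $7,702.48

PV = FV / (1 + r)^t = $7,702.48


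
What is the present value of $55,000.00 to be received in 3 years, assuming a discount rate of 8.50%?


Present value formula: PV = FV / (1 + r)^t
PV = $55,000.00 / (1 + 0.085)^3
PV = $55,000.00 / 1.277289
PV = $43,059.95

PV = FV / (1 + r)^t = $43,059.95


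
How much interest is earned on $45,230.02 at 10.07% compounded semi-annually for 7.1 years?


Compound interest earned = final amount − principal.
A = P(1 + r/n)^(nt) = $45,230.02 × (1 + 0.1007/2)^(2 × 7.1) = $90,859.46
Interest = A − P = $90,859.46 − $45,230.02 = $45,629.44

Interest = A - P = $45,629.44


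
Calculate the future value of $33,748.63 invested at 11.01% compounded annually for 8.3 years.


Compound interest formula: A = P(1 + r/n)^(nt)
A = $33,748.63 × (1 + 0.1101/1)^(1 × 8.3)
Growth factor: (1 + 0.1101/1)^8.3 = 2.3796082
A = $33,748.63 × 2.3796082
A = $80,308.52

A = P(1 + r/n)^(nt) = $80,308.52


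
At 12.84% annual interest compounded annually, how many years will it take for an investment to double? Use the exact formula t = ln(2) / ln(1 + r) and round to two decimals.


Doubling condition: (1 + r)^t = 2
Take ln of both sides: t × ln(1 + r) = ln(2)
t = ln(2) / ln(1 + r)
t = 0.693147 / 0.120801
t = 5.74

t = ln(2) / ln(1 + r) = 5.74 years


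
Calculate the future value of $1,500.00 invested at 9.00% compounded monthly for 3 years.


Compound interest formula: A = P(1 + r/n)^(nt)
A = $1,500.00 × (1 + 0.09/12)^(12 × 3)
Growth factor: (1 + 0.09/12)^36 = 1.308645
A = $1,500.00 × 1.308645
A = $1,962.97

A = P(1 + r/n)^(nt) = $1,962.97


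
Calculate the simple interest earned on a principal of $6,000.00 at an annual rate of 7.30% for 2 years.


Simple interest formula: I = P × r × t
I = $6,000.00 × 0.073 × 2
I = $876.00

I = P × r × t = $876.00


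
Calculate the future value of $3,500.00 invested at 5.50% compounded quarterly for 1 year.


Compound interest formula: A = P(1 + r/n)^(nt)
A = $3,500.00 × (1 + 0.055/4)^(4 × 1)
Growth factor: (1 + 0.055/4)^4 = 1.056145
A = $3,500.00 × 1.056145
A = $3,696.51

A = P(1 + r/n)^(nt) = $3,696.51


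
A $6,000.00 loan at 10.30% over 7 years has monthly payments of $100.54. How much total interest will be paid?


Total paid over the life of the loan = PMT × n.
Total paid = $100.54 × 84 = $8,445.36
Total interest = total paid − principal = $8,445.36 − $6,000.00 = $2,445.36

Total interest = (PMT × n) - PV = $2,445.36


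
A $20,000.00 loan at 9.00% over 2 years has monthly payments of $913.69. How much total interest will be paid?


Total paid over the life of the loan = PMT × n.
Total paid = $913.69 × 24 = $21,928.56
Total interest = total paid − principal = $21,928.56 − $20,000.00 = $1,928.56

Total interest = (PMT × n) - PV = $1,928.56


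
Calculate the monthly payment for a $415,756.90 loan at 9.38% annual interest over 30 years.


Loan payment formula: PMT = PV × r / (1 − (1 + r)^(−n))
Monthly rate r = 0.0938/12 ≈ 0.00781667, n = 360 months
Denominator: 1 − (1 + 0.0938/12)^(−360) = 0.939376
PMT = $415,756.90 × (0.0938/12) / 0.939376
PMT = $3,459.57 per month

PMT = PV × r / (1-(1+r)^(-n)) = $3,459.57/month


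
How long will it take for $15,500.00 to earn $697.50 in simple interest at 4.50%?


Rearrange the simple interest formula for t:
I = P × r × t  ⇒  t = I / (P × r)
t = $697.50 / ($15,500.00 × 0.045)
t = 1

t = I/(P×r) = 1 year


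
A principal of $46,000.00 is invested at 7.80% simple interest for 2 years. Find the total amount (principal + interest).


Total amount formula: A = P(1 + rt) = P + P·r·t
Interest: I = P × r × t = $46,000.00 × 0.078 × 2 = $7,176.00
A = P + I = $46,000.00 + $7,176.00 = $53,176.00

A = P + I = P(1 + rt) = $53,176.00


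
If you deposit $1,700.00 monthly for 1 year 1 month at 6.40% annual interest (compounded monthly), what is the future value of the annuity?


Future value of an ordinary annuity: FV = PMT × ((1 + r)^n − 1) / r
Monthly rate r = 0.064/12 ≈ 0.00533333, n = 13
FV = $1,700.00 × ((1 + 0.064/12)^13 − 1) / (0.064/12)
FV = $1,700.00 × 13.424245
FV = $22,821.22

FV = PMT × ((1+r)^n - 1)/r = $22,821.22


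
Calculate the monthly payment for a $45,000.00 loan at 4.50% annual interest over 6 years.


Loan payment formula: PMT = PV × r / (1 − (1 + r)^(−n))
Monthly rate r = 0.045/12 = 0.00375, n = 72 months
Denominator: 1 − (1 + 0.045/12)^(−72) = 0.236235
PMT = $45,000.00 × (0.045/12) / 0.236235
PMT = $714.33 per month

PMT = PV × r / (1-(1+r)^(-n)) = $714.33/month


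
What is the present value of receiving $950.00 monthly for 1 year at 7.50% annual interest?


Present value of an ordinary annuity: PV = PMT × (1 − (1 + r)^(−n)) / r
Monthly rate r = 0.075/12 = 0.00625, n = 12
PV = $950.00 × (1 − (1 + 0.075/12)^(−12)) / (0.075/12)
PV = $950.00 × 11.526392
PV = $10,950.07

PV = PMT × (1-(1+r)^(-n))/r = $10,950.07


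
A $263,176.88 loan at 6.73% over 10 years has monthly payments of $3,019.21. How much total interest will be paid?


Total paid over the life of the loan = PMT × n.
Total paid = $3,019.21 × 120 = $362,305.20
Total interest = total paid − principal = $362,305.20 − $263,176.88 = $99,128.32

Total interest = (PMT × n) - PV = $99,128.32


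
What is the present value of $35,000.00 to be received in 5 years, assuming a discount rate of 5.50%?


Present value formula: PV = FV / (1 + r)^t
PV = $35,000.00 / (1 + 0.055)^5
PV = $35,000.00 / 1.306960
PV = $26,779.70

PV = FV / (1 + r)^t = $26,779.70


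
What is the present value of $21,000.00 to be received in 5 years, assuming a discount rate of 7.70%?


Present value formula: PV = FV / (1 + r)^t
PV = $21,000.00 / (1 + 0.077)^5
PV = $21,000.00 / 1.4490338
PV = $14,492.42

PV = FV / (1 + r)^t = $14,492.42


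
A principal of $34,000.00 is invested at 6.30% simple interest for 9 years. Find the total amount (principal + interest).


Total amount formula: A = P(1 + rt) = P + P·r·t
Interest: I = P × r × t = $34,000.00 × 0.063 × 9 = $19,278.00
A = P + I = $34,000.00 + $19,278.00 = $53,278.00

A = P + I = P(1 + rt) = $53,278.00


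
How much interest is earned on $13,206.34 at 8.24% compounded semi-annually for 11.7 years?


Compound interest earned = final amount − principal.
A = P(1 + r/n)^(nt) = $13,206.34 × (1 + 0.0824/2)^(2 × 11.7) = $33,968.93
Interest = A − P = $33,968.93 − $13,206.34 = $20,762.59

Interest = A - P = $20,762.59


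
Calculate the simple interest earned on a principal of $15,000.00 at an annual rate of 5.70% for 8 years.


Simple interest formula: I = P × r × t
I = $15,000.00 × 0.057 × 8
I = $6,840.00

I = P × r × t = $6,840.00


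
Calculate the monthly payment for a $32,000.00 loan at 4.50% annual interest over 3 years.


Loan payment formula: PMT = PV × r / (1 − (1 + r)^(−n))
Monthly rate r = 0.045/12 = 0.00375, n = 36 months
Denominator: 1 − (1 + 0.045/12)^(−36) = 0.126063
PMT = $32,000.00 × (0.045/12) / 0.126063
PMT = $951.90 per month

PMT = PV × r / (1-(1+r)^(-n)) = $951.90/month


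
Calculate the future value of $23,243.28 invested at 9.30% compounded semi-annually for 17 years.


Compound interest formula: A = P(1 + r/n)^(nt)
A = $23,243.28 × (1 + 0.093/2)^(2 × 17)
Growth factor: (1 + 0.093/2)^34 = 4.6895796
A = $23,243.28 × 4.6895796
A = $109,001.21

A = P(1 + r/n)^(nt) = $109,001.21


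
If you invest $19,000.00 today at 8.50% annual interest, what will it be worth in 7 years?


Future value formula: FV = PV × (1 + r)^t
FV = $19,000.00 × (1 + 0.085)^7
FV = $19,000.00 × 1.770142
FV = $33,632.70

FV = PV × (1 + r)^t = $33,632.70


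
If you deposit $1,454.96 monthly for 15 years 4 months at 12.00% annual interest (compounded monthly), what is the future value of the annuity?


Future value of an ordinary annuity: FV = PMT × ((1 + r)^n − 1) / r
Monthly rate r = 0.12/12 = 0.01, n = 184
FV = $1,454.96 × ((1 + 0.12/12)^184 − 1) / (0.12/12)
FV = $1,454.96 × 523.925558
FV = $762,290.73

FV = PMT × ((1+r)^n - 1)/r = $762,290.73


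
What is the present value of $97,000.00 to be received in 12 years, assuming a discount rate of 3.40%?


Present value formula: PV = FV / (1 + r)^t
PV = $97,000.00 / (1 + 0.034)^12
PV = $97,000.00 / 1.4936418
PV = $64,941.94

PV = FV / (1 + r)^t = $64,941.94


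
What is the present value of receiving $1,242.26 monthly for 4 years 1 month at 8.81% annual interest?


Present value of an ordinary annuity: PV = PMT × (1 − (1 + r)^(−n)) / r
Monthly rate r = 0.0881/12 ≈ 0.00734167, n = 49
PV = $1,242.26 × (1 − (1 + 0.0881/12)^(−49)) / (0.0881/12)
PV = $1,242.26 × 41.029613
PV = $50,969.45

PV = PMT × (1-(1+r)^(-n))/r = $50,969.45


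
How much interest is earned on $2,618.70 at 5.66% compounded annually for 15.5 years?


Compound interest earned = final amount − principal.
A = P(1 + r/n)^(nt) = $2,618.70 × (1 + 0.0566/1)^(1 × 15.5) = $6,147.52
Interest = A − P = $6,147.52 − $2,618.70 = $3,528.82

Interest = A - P = $3,528.82


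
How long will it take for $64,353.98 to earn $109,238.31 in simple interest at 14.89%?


Rearrange the simple interest formula for t:
I = P × r × t  ⇒  t = I / (P × r)
t = $109,238.31 / ($64,353.98 × 0.1489)
t = 11.4

t = I/(P×r) = 11.4 years


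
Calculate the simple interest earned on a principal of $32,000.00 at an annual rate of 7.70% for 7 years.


Simple interest formula: I = P × r × t
I = $32,000.00 × 0.077 × 7
I = $17,248.00

I = P × r × t = $17,248.00


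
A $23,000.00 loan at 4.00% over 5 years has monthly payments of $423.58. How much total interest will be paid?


Total paid over the life of the loan = PMT × n.
Total paid = $423.58 × 60 = $25,414.80
Total interest = total paid − principal = $25,414.80 − $23,000.00 = $2,414.80

Total interest = (PMT × n) - PV = $2,414.80


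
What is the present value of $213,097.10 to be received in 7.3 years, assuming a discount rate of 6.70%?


Present value formula: PV = FV / (1 + r)^t
PV = $213,097.10 / (1 + 0.067)^7.3
PV = $213,097.10 / 1.6054629
PV = $132,732.50

PV = FV / (1 + r)^t = $132,732.50


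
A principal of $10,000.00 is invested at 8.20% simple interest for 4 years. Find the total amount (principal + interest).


Total amount formula: A = P(1 + rt) = P + P·r·t
Interest: I = P × r × t = $10,000.00 × 0.082 × 4 = $3,280.00
A = P + I = $10,000.00 + $3,280.00 = $13,280.00

A = P + I = P(1 + rt) = $13,280.00


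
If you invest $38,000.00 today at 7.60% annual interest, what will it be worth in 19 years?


Future value formula: FV = PV × (1 + r)^t
FV = $38,000.00 × (1 + 0.076)^19
FV = $38,000.00 × 4.02191748
FV = $152,832.86

FV = PV × (1 + r)^t = $152,832.86


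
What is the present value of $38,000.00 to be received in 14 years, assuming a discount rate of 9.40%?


Present value formula: PV = FV / (1 + r)^t
PV = $38,000.00 / (1 + 0.094)^14
PV = $38,000.00 / 3.517568
PV = $10,802.92

PV = FV / (1 + r)^t = $10,802.92


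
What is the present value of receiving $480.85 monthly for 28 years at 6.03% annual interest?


Present value of an ordinary annuity: PV = PMT × (1 − (1 + r)^(−n)) / r
Monthly rate r = 0.0603/12 = 0.005025, n = 336
PV = $480.85 × (1 − (1 + 0.0603/12)^(−336)) / (0.0603/12)
PV = $480.85 × 162.070043
PV = $77,931.38

PV = PMT × (1-(1+r)^(-n))/r = $77,931.38


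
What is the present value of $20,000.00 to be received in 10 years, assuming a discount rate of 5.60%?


Present value formula: PV = FV / (1 + r)^t
PV = $20,000.00 / (1 + 0.056)^10
PV = $20,000.00 / 1.7244046
PV = $11,598.21

PV = FV / (1 + r)^t = $11,598.21


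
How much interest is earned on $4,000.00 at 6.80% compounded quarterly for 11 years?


Compound interest earned = final amount − principal.
A = P(1 + r/n)^(nt) = $4,000.00 × (1 + 0.068/4)^(4 × 11) = $8,398.12
Interest = A − P = $8,398.12 − $4,000.00 = $4,398.12

Interest = A - P = $4,398.12


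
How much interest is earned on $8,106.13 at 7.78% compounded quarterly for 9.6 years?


Compound interest earned = final amount − principal.
A = P(1 + r/n)^(nt) = $8,106.13 × (1 + 0.0778/4)^(4 × 9.6) = $16,984.99
Interest = A − P = $16,984.99 − $8,106.13 = $8,878.86

Interest = A - P = $8,878.86


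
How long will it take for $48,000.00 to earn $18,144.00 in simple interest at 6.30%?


Rearrange the simple interest formula for t:
I = P × r × t  ⇒  t = I / (P × r)
t = $18,144.00 / ($48,000.00 × 0.063)
t = 6

t = I/(P×r) = 6 years


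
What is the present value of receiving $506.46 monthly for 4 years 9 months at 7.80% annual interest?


Present value of an ordinary annuity: PV = PMT × (1 − (1 + r)^(−n)) / r
Monthly rate r = 0.078/12 = 0.0065, n = 57
PV = $506.46 × (1 − (1 + 0.078/12)^(−57)) / (0.078/12)
PV = $506.46 × 47.505034
PV = $24,059.40

PV = PMT × (1-(1+r)^(-n))/r = $24,059.40


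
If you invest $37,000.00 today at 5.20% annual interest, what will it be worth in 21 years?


Future value formula: FV = PV × (1 + r)^t
FV = $37,000.00 × (1 + 0.052)^21
FV = $37,000.00 × 2.89954956
FV = $107,283.33

FV = PV × (1 + r)^t = $107,283.33


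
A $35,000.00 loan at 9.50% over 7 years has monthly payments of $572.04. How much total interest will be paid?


Total paid over the life of the loan = PMT × n.
Total paid = $572.04 × 84 = $48,051.36
Total interest = total paid − principal = $48,051.36 − $35,000.00 = $13,051.36

Total interest = (PMT × n) - PV = $13,051.36


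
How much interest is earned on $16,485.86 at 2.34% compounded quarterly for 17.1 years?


Compound interest earned = final amount − principal.
A = P(1 + r/n)^(nt) = $16,485.86 × (1 + 0.0234/4)^(4 × 17.1) = $24,568.80
Interest = A − P = $24,568.80 − $16,485.86 = $8,082.94

Interest = A - P = $8,082.94


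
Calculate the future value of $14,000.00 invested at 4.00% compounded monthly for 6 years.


Compound interest formula: A = P(1 + r/n)^(nt)
A = $14,000.00 × (1 + 0.04/12)^(12 × 6)
Growth factor: (1 + 0.04/12)^72 = 1.270742
A = $14,000.00 × 1.270742
A = $17,790.39

A = P(1 + r/n)^(nt) = $17,790.39


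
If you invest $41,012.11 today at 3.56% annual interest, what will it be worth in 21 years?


Future value formula: FV = PV × (1 + r)^t
FV = $41,012.11 × (1 + 0.0356)^21
FV = $41,012.11 × 2.0846487
FV = $85,495.84

FV = PV × (1 + r)^t = $85,495.84


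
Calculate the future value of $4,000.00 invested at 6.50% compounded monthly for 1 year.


Compound interest formula: A = P(1 + r/n)^(nt)
A = $4,000.00 × (1 + 0.065/12)^(12 × 1)
Growth factor: (1 + 0.065/12)^12 = 1.066972
A = $4,000.00 × 1.066972
A = $4,267.89

A = P(1 + r/n)^(nt) = $4,267.89


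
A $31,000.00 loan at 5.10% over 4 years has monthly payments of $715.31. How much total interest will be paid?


Total paid over the life of the loan = PMT × n.
Total paid = $715.31 × 48 = $34,334.88
Total interest = total paid − principal = $34,334.88 − $31,000.00 = $3,334.88

Total interest = (PMT × n) - PV = $3,334.88


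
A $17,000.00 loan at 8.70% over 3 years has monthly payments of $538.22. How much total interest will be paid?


Total paid over the life of the loan = PMT × n.
Total paid = $538.22 × 36 = $19,375.92
Total interest = total paid − principal = $19,375.92 − $17,000.00 = $2,375.92

Total interest = (PMT × n) - PV = $2,375.92


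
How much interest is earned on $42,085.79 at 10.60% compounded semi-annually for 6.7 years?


Compound interest earned = final amount − principal.
A = P(1 + r/n)^(nt) = $42,085.79 × (1 + 0.106/2)^(2 × 6.7) = $84,076.70
Interest = A − P = $84,076.70 − $42,085.79 = $41,990.91

Interest = A - P = $41,990.91


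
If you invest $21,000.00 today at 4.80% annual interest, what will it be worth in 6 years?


Future value formula: FV = PV × (1 + r)^t
FV = $21,000.00 × (1 + 0.048)^6
FV = $21,000.00 × 1.324853
FV = $27,821.91

FV = PV × (1 + r)^t = $27,821.91


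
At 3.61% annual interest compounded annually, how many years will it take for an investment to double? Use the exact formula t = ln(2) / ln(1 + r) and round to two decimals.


Doubling condition: (1 + r)^t = 2
Take ln of both sides: t × ln(1 + r) = ln(2)
t = ln(2) / ln(1 + r)
t = 0.693147 / 0.035464
t = 19.55

t = ln(2) / ln(1 + r) = 19.55 years


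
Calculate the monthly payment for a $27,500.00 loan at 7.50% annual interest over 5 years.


Loan payment formula: PMT = PV × r / (1 − (1 + r)^(−n))
Monthly rate r = 0.075/12 = 0.00625, n = 60 months
Denominator: 1 − (1 + 0.075/12)^(−60) = 0.311908
PMT = $27,500.00 × (0.075/12) / 0.311908
PMT = $551.04 per month

PMT = PV × r / (1-(1+r)^(-n)) = $551.04/month


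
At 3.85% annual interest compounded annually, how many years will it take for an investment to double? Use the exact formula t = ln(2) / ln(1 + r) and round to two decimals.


Doubling condition: (1 + r)^t = 2
Take ln of both sides: t × ln(1 + r) = ln(2)
t = ln(2) / ln(1 + r)
t = 0.693147 / 0.037777
t = 18.35

t = ln(2) / ln(1 + r) = 18.35 years


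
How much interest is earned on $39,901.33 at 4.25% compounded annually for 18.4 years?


Compound interest earned = final amount − principal.
A = P(1 + r/n)^(nt) = $39,901.33 × (1 + 0.0425/1)^(1 × 18.4) = $85,819.69
Interest = A − P = $85,819.69 − $39,901.33 = $45,918.36

Interest = A - P = $45,918.36


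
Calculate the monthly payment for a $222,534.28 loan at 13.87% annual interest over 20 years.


Loan payment formula: PMT = PV × r / (1 − (1 + r)^(−n))
Monthly rate r = 0.1387/12 ≈ 0.01155833, n = 240 months
Denominator: 1 − (1 + 0.1387/12)^(−240) = 0.936587
PMT = $222,534.28 × (0.1387/12) / 0.936587
PMT = $2,746.27 per month

PMT = PV × r / (1-(1+r)^(-n)) = $2,746.27/month


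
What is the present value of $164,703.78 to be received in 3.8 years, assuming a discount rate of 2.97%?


Present value formula: PV = FV / (1 + r)^t
PV = $164,703.78 / (1 + 0.0297)^3.8
PV = $164,703.78 / 1.1176368
PV = $147,367.89

PV = FV / (1 + r)^t = $147,367.89


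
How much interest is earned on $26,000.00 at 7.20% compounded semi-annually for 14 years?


Compound interest earned = final amount − principal.
A = P(1 + r/n)^(nt) = $26,000.00 × (1 + 0.072/2)^(2 × 14) = $69,991.69
Interest = A − P = $69,991.69 − $26,000.00 = $43,991.69

Interest = A - P = $43,991.69


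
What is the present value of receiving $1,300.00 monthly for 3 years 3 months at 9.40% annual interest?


Present value of an ordinary annuity: PV = PMT × (1 − (1 + r)^(−n)) / r
Monthly rate r = 0.094/12 ≈ 0.00783333, n = 39
PV = $1,300.00 × (1 − (1 + 0.094/12)^(−39)) / (0.094/12)
PV = $1,300.00 × 33.493735
PV = $43,541.86

PV = PMT × (1-(1+r)^(-n))/r = $43,541.86


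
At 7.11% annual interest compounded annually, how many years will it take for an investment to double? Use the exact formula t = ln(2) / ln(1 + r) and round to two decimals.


Doubling condition: (1 + r)^t = 2
Take ln of both sides: t × ln(1 + r) = ln(2)
t = ln(2) / ln(1 + r)
t = 0.693147 / 0.068686
t = 10.09

t = ln(2) / ln(1 + r) = 10.09 years


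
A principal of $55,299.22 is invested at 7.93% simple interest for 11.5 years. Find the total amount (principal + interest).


Total amount formula: A = P(1 + rt) = P + P·r·t
Interest: I = P × r × t = $55,299.22 × 0.0793 × 11.5 = $50,430.12
A = P + I = $55,299.22 + $50,430.12 = $105,729.34

A = P + I = P(1 + rt) = $105,729.34


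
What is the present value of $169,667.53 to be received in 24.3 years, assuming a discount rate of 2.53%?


Present value formula: PV = FV / (1 + r)^t
PV = $169,667.53 / (1 + 0.0253)^24.3
PV = $169,667.53 / 1.8351783
PV = $92,452.89

PV = FV / (1 + r)^t = $92,452.89


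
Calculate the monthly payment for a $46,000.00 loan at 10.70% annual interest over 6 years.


Loan payment formula: PMT = PV × r / (1 − (1 + r)^(−n))
Monthly rate r = 0.107/12 ≈ 0.00891667, n = 72 months
Denominator: 1 − (1 + 0.107/12)^(−72) = 0.472262
PMT = $46,000.00 × (0.107/12) / 0.472262
PMT = $868.52 per month

PMT = PV × r / (1-(1+r)^(-n)) = $868.52/month


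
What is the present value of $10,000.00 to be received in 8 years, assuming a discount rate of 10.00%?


Present value formula: PV = FV / (1 + r)^t
PV = $10,000.00 / (1 + 0.1)^8
PV = $10,000.00 / 2.143589
PV = $4,665.07

PV = FV / (1 + r)^t = $4,665.07


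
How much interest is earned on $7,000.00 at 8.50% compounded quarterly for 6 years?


Compound interest earned = final amount − principal.
A = P(1 + r/n)^(nt) = $7,000.00 × (1 + 0.085/4)^(4 × 6) = $11,594.92
Interest = A − P = $11,594.92 − $7,000.00 = $4,594.92

Interest = A - P = $4,594.92


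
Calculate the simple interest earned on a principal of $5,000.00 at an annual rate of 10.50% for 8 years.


Simple interest formula: I = P × r × t
I = $5,000.00 × 0.105 × 8
I = $4,200.00

I = P × r × t = $4,200.00


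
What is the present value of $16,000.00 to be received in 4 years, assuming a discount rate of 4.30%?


Present value formula: PV = FV / (1 + r)^t
PV = $16,000.00 / (1 + 0.043)^4
PV = $16,000.00 / 1.183415
PV = $13,520.19

PV = FV / (1 + r)^t = $13,520.19


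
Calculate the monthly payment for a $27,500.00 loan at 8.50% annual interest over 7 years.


Loan payment formula: PMT = PV × r / (1 − (1 + r)^(−n))
Monthly rate r = 0.085/12 ≈ 0.00708333, n = 84 months
Denominator: 1 − (1 + 0.085/12)^(−84) = 0.447279
PMT = $27,500.00 × (0.085/12) / 0.447279
PMT = $435.50 per month

PMT = PV × r / (1-(1+r)^(-n)) = $435.50/month


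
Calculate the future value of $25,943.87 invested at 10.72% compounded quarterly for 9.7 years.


Compound interest formula: A = P(1 + r/n)^(nt)
A = $25,943.87 × (1 + 0.1072/4)^(4 × 9.7)
Growth factor: (1 + 0.1072/4)^38.8 = 2.790303
A = $25,943.87 × 2.790303
A = $72,391.26

A = P(1 + r/n)^(nt) = $72,391.26


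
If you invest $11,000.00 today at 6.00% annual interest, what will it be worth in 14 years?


Future value formula: FV = PV × (1 + r)^t
FV = $11,000.00 × (1 + 0.06)^14
FV = $11,000.00 × 2.260904
FV = $24,869.94

FV = PV × (1 + r)^t = $24,869.94


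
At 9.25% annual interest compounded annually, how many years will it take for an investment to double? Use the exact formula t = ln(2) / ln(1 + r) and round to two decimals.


Doubling condition: (1 + r)^t = 2
Take ln of both sides: t × ln(1 + r) = ln(2)
t = ln(2) / ln(1 + r)
t = 0.693147 / 0.088469
t = 7.83

t = ln(2) / ln(1 + r) = 7.83 years


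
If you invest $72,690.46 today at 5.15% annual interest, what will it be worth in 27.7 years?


Future value formula: FV = PV × (1 + r)^t
FV = $72,690.46 × (1 + 0.0515)^27.7
FV = $72,690.46 × 4.0189904
FV = $292,142.26

FV = PV × (1 + r)^t = $292,142.26


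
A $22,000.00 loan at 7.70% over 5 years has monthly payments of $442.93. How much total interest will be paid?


Total paid over the life of the loan = PMT × n.
Total paid = $442.93 × 60 = $26,575.80
Total interest = total paid − principal = $26,575.80 − $22,000.00 = $4,575.80

Total interest = (PMT × n) - PV = $4,575.80


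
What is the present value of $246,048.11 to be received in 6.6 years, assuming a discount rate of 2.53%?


Present value formula: PV = FV / (1 + r)^t
PV = $246,048.11 / (1 + 0.0253)^6.6
PV = $246,048.11 / 1.17927833
PV = $208,642.95

PV = FV / (1 + r)^t = $208,642.95


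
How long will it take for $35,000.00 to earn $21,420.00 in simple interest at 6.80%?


Rearrange the simple interest formula for t:
I = P × r × t  ⇒  t = I / (P × r)
t = $21,420.00 / ($35,000.00 × 0.068)
t = 9

t = I/(P×r) = 9 years


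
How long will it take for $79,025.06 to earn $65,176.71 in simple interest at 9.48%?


Rearrange the simple interest formula for t:
I = P × r × t  ⇒  t = I / (P × r)
t = $65,176.71 / ($79,025.06 × 0.0948)
t = 8.7

t = I/(P×r) = 8.7 years


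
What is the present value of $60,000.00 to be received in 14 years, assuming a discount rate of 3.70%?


Present value formula: PV = FV / (1 + r)^t
PV = $60,000.00 / (1 + 0.037)^14
PV = $60,000.00 / 1.6630396
PV = $36,078.52

PV = FV / (1 + r)^t = $36,078.52


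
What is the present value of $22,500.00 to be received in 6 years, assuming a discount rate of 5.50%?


Present value formula: PV = FV / (1 + r)^t
PV = $22,500.00 / (1 + 0.055)^6
PV = $22,500.00 / 1.378843
PV = $16,318.03

PV = FV / (1 + r)^t = $16,318.03


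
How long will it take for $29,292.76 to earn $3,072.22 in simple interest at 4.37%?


Rearrange the simple interest formula for t:
I = P × r × t  ⇒  t = I / (P × r)
t = $3,072.22 / ($29,292.76 × 0.0437)
t = 2.4

t = I/(P×r) = 2.4 years


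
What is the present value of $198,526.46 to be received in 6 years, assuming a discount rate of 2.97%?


Present value formula: PV = FV / (1 + r)^t
PV = $198,526.46 / (1 + 0.0297)^6
PV = $198,526.46 / 1.1919671
PV = $166,553.64

PV = FV / (1 + r)^t = $166,553.64


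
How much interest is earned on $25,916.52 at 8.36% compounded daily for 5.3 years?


Compound interest earned = final amount − principal.
A = P(1 + r/n)^(nt) = $25,916.52 × (1 + 0.0836/365)^(365 × 5.3) = $40,362.85
Interest = A − P = $40,362.85 − $25,916.52 = $14,446.33

Interest = A - P = $14,446.33


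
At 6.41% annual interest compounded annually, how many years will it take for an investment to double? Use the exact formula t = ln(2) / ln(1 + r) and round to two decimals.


Doubling condition: (1 + r)^t = 2
Take ln of both sides: t × ln(1 + r) = ln(2)
t = ln(2) / ln(1 + r)
t = 0.693147 / 0.062129
t = 11.16

t = ln(2) / ln(1 + r) = 11.16 years


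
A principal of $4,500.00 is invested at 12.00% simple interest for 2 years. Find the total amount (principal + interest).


Total amount formula: A = P(1 + rt) = P + P·r·t
Interest: I = P × r × t = $4,500.00 × 0.12 × 2 = $1,080.00
A = P + I = $4,500.00 + $1,080.00 = $5,580.00

A = P + I = P(1 + rt) = $5,580.00


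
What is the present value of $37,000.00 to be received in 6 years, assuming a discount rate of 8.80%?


Present value formula: PV = FV / (1 + r)^t
PV = $37,000.00 / (1 + 0.088)^6
PV = $37,000.00 / 1.658721
PV = $22,306.34

PV = FV / (1 + r)^t = $22,306.34


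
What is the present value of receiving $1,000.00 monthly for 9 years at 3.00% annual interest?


Present value of an ordinary annuity: PV = PMT × (1 − (1 + r)^(−n)) / r
Monthly rate r = 0.03/12 = 0.0025, n = 108
PV = $1,000.00 × (1 − (1 + 0.03/12)^(−108)) / (0.03/12)
PV = $1,000.00 × 94.545300
PV = $94,545.30

PV = PMT × (1-(1+r)^(-n))/r = $94,545.30


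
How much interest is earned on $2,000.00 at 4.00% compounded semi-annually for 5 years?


Compound interest earned = final amount − principal.
A = P(1 + r/n)^(nt) = $2,000.00 × (1 + 0.04/2)^(2 × 5) = $2,437.99
Interest = A − P = $2,437.99 − $2,000.00 = $437.99

Interest = A - P = $437.99


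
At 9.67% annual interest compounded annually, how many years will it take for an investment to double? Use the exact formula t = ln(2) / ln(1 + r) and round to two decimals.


Doubling condition: (1 + r)^t = 2
Take ln of both sides: t × ln(1 + r) = ln(2)
t = ln(2) / ln(1 + r)
t = 0.693147 / 0.092306
t = 7.51

t = ln(2) / ln(1 + r) = 7.51 years


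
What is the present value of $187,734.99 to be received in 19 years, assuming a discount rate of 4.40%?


Present value formula: PV = FV / (1 + r)^t
PV = $187,734.99 / (1 + 0.044)^19
PV = $187,734.99 / 2.2662586
PV = $82,839.17

PV = FV / (1 + r)^t = $82,839.17


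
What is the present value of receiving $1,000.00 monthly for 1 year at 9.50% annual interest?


Present value of an ordinary annuity: PV = PMT × (1 − (1 + r)^(−n)) / r
Monthly rate r = 0.095/12 ≈ 0.00791667, n = 12
PV = $1,000.00 × (1 − (1 + 0.095/12)^(−12)) / (0.095/12)
PV = $1,000.00 × 11.404653
PV = $11,404.65

PV = PMT × (1-(1+r)^(-n))/r = $11,404.65


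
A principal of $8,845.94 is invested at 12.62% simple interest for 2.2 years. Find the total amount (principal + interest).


Total amount formula: A = P(1 + rt) = P + P·r·t
Interest: I = P × r × t = $8,845.94 × 0.1262 × 2.2 = $2,455.99
A = P + I = $8,845.94 + $2,455.99 = $11,301.93

A = P + I = P(1 + rt) = $11,301.93


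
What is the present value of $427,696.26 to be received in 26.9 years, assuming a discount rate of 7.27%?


Present value formula: PV = FV / (1 + r)^t
PV = $427,696.26 / (1 + 0.0727)^26.9
PV = $427,696.26 / 6.6048924
PV = $64,754.46

PV = FV / (1 + r)^t = $64,754.46


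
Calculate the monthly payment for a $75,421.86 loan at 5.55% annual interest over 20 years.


Loan payment formula: PMT = PV × r / (1 − (1 + r)^(−n))
Monthly rate r = 0.0555/12 = 0.004625, n = 240 months
Denominator: 1 − (1 + 0.0555/12)^(−240) = 0.669597
PMT = $75,421.86 × (0.0555/12) / 0.669597
PMT = $520.95 per month

PMT = PV × r / (1-(1+r)^(-n)) = $520.95/month


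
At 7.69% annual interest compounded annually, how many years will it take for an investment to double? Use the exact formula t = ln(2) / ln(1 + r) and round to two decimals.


Doubling condition: (1 + r)^t = 2
Take ln of both sides: t × ln(1 + r) = ln(2)
t = ln(2) / ln(1 + r)
t = 0.693147 / 0.074087
t = 9.36

t = ln(2) / ln(1 + r) = 9.36 years


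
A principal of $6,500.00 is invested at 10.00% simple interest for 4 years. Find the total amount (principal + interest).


Total amount formula: A = P(1 + rt) = P + P·r·t
Interest: I = P × r × t = $6,500.00 × 0.1 × 4 = $2,600.00
A = P + I = $6,500.00 + $2,600.00 = $9,100.00

A = P + I = P(1 + rt) = $9,100.00


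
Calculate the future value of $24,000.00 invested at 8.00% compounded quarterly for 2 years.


Compound interest formula: A = P(1 + r/n)^(nt)
A = $24,000.00 × (1 + 0.08/4)^(4 × 2)
Growth factor: (1 + 0.08/4)^8 = 1.1716594
A = $24,000.00 × 1.1716594
A = $28,119.83

A = P(1 + r/n)^(nt) = $28,119.83


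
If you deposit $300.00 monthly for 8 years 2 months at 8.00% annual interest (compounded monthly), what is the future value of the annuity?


Future value of an ordinary annuity: FV = PMT × ((1 + r)^n − 1) / r
Monthly rate r = 0.08/12 ≈ 0.00666667, n = 98
FV = $300.00 × ((1 + 0.08/12)^98 − 1) / (0.08/12)
FV = $300.00 × 137.666114
FV = $41,299.83

FV = PMT × ((1+r)^n - 1)/r = $41,299.83


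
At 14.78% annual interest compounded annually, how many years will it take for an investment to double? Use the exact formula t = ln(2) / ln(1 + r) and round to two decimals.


Doubling condition: (1 + r)^t = 2
Take ln of both sides: t × ln(1 + r) = ln(2)
t = ln(2) / ln(1 + r)
t = 0.693147 / 0.137847
t = 5.03

t = ln(2) / ln(1 + r) = 5.03 years


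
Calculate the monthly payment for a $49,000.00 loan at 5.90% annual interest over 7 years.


Loan payment formula: PMT = PV × r / (1 − (1 + r)^(−n))
Monthly rate r = 0.059/12 ≈ 0.00491667, n = 84 months
Denominator: 1 − (1 + 0.059/12)^(−84) = 0.337668
PMT = $49,000.00 × (0.059/12) / 0.337668
PMT = $713.47 per month

PMT = PV × r / (1-(1+r)^(-n)) = $713.47/month


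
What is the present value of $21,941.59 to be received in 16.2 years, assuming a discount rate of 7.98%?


Present value formula: PV = FV / (1 + r)^t
PV = $21,941.59 / (1 + 0.0798)^16.2
PV = $21,941.59 / 3.468661
PV = $6,325.67

PV = FV / (1 + r)^t = $6,325.67


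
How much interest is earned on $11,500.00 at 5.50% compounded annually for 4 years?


Compound interest earned = final amount − principal.
A = P(1 + r/n)^(nt) = $11,500.00 × (1 + 0.055/1)^(1 × 4) = $14,246.48
Interest = A − P = $14,246.48 − $11,500.00 = $2,746.48

Interest = A - P = $2,746.48


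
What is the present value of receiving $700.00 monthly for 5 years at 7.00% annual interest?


Present value of an ordinary annuity: PV = PMT × (1 − (1 + r)^(−n)) / r
Monthly rate r = 0.07/12 ≈ 0.00583333, n = 60
PV = $700.00 × (1 − (1 + 0.07/12)^(−60)) / (0.07/12)
PV = $700.00 × 50.501994
PV = $35,351.40

PV = PMT × (1-(1+r)^(-n))/r = $35,351.40


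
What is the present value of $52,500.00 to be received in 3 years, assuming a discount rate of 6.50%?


Present value formula: PV = FV / (1 + r)^t
PV = $52,500.00 / (1 + 0.065)^3
PV = $52,500.00 / 1.2079496
PV = $43,462.08

PV = FV / (1 + r)^t = $43,462.08


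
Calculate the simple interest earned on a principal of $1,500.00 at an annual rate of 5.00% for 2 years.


Simple interest formula: I = P × r × t
I = $1,500.00 × 0.05 × 2
I = $150.00

I = P × r × t = $150.00


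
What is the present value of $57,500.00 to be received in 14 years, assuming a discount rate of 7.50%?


Present value formula: PV = FV / (1 + r)^t
PV = $57,500.00 / (1 + 0.075)^14
PV = $57,500.00 / 2.752444
PV = $20,890.52

PV = FV / (1 + r)^t = $20,890.52


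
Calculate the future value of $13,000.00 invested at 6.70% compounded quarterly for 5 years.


Compound interest formula: A = P(1 + r/n)^(nt)
A = $13,000.00 × (1 + 0.067/4)^(4 × 5)
Growth factor: (1 + 0.067/4)^20 = 1.394067
A = $13,000.00 × 1.394067
A = $18,122.87

A = P(1 + r/n)^(nt) = $18,122.87


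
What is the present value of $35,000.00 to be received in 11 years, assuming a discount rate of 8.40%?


Present value formula: PV = FV / (1 + r)^t
PV = $35,000.00 / (1 + 0.084)^11
PV = $35,000.00 / 2.428411
PV = $14,412.72

PV = FV / (1 + r)^t = $14,412.72


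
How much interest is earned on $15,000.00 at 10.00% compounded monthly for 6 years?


Compound interest earned = final amount − principal.
A = P(1 + r/n)^(nt) = $15,000.00 × (1 + 0.1/12)^(12 × 6) = $27,263.91
Interest = A − P = $27,263.91 − $15,000.00 = $12,263.91

Interest = A - P = $12,263.91


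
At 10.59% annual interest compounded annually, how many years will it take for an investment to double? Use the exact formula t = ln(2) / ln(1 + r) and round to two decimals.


Doubling condition: (1 + r)^t = 2
Take ln of both sides: t × ln(1 + r) = ln(2)
t = ln(2) / ln(1 + r)
t = 0.693147 / 0.100659
t = 6.89

t = ln(2) / ln(1 + r) = 6.89 years


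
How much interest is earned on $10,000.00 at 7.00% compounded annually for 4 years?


Compound interest earned = final amount − principal.
A = P(1 + r/n)^(nt) = $10,000.00 × (1 + 0.07/1)^(1 × 4) = $13,107.96
Interest = A − P = $13,107.96 − $10,000.00 = $3,107.96

Interest = A - P = $3,107.96


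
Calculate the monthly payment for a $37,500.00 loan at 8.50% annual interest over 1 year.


Loan payment formula: PMT = PV × r / (1 − (1 + r)^(−n))
Monthly rate r = 0.085/12 ≈ 0.00708333, n = 12 months
Denominator: 1 − (1 + 0.085/12)^(−12) = 0.0812125
PMT = $37,500.00 × (0.085/12) / 0.0812125
PMT = $3,270.74 per month

PMT = PV × r / (1-(1+r)^(-n)) = $3,270.74/month
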